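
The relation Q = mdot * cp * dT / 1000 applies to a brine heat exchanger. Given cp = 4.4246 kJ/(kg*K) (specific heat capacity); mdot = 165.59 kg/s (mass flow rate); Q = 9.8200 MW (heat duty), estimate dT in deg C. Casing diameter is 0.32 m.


dT = Q * 1000 / (mdot * cp)
dT = 9.8200 * 1000 / (165.59 * 4.4246)
dT = 13.40304 K
Convert (temperature difference, 1 K = 1 deg C): 13.40304 K = 13.40304 deg C
dT = 13.403 deg C


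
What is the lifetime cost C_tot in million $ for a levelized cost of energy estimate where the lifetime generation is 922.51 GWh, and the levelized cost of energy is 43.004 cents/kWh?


C_tot = LCOE / 100 * E_tot
C_tot = 43.004 / 100 * 922.51
C_tot = 396.72 million $


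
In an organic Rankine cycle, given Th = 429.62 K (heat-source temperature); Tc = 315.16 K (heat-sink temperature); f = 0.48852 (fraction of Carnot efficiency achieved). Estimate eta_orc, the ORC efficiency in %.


eta_orc = (1 - Tc/Th) * f * 100
eta_orc = (1 - 315.16/429.62) * 0.48852 * 100
eta_orc = 13.015 %


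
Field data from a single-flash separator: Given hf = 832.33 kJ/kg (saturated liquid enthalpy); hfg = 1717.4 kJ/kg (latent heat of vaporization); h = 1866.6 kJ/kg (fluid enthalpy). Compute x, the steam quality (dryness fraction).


x = (h - hf) / hfg
x = (1866.6 - 832.33) / 1717.4
x = 0.60223


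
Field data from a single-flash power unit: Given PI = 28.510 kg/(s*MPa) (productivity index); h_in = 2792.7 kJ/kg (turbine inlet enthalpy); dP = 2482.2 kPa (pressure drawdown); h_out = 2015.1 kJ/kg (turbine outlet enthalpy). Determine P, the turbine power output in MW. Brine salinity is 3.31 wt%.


Step 1: mdot = PI * dP / 1000 = 28.51 * 2482.2 / 1000 = 70.76752 kg/s
Step 2: P = mdot*(h_in - h_out)/1000 = 70.76752*(2792.7 - 2015.1)/1000 = 55.029 MW
P = 55.029 MW


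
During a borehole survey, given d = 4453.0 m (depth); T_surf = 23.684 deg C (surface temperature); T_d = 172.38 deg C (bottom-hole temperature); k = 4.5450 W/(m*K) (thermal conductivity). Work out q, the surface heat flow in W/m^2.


Step 1: grad = (T_d - T_surf)/d * 1000 = (172.38 - 23.684)/4453.0 * 1000 = 33.39232 deg C/km
Step 2: q = k * grad / 1000 = 4.545 * 33.39232 / 1000 = 0.15177 W/m^2
q = 0.15177 W/m^2


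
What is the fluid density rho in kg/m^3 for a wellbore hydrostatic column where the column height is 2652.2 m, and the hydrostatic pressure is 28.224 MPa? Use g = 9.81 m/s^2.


rho = P * 1e6 / (g * h)
rho = 28.224 * 1e6 / (9.81 * 2652.2)
rho = 1084.8 kg/m^3


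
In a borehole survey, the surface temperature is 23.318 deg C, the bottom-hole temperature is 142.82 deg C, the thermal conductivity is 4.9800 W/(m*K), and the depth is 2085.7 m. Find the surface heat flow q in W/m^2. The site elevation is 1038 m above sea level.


Step 1: grad = (T_d - T_surf)/d * 1000 = (142.82 - 23.318)/2085.7 * 1000 = 57.29587 deg C/km
Step 2: q = k * grad / 1000 = 4.98 * 57.29587 / 1000 = 0.28533 W/m^2
q = 0.28533 W/m^2


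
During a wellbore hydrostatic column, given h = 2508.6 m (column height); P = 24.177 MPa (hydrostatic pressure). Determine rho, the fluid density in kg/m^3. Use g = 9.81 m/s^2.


rho = P * 1e6 / (g * h)
rho = 24.177 * 1e6 / (9.81 * 2508.6)
rho = 982.43 kg/m^3


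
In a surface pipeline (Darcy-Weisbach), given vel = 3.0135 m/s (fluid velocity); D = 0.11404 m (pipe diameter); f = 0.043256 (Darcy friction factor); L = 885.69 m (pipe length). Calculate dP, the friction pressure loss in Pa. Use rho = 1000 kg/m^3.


dP = f * (L/D) * (rho*vel^2/2) / 1000
dP = 0.043256 * (885.69/0.11404) * (1000*3.0135^2/2) / 1000
dP = 1525.398 kPa
Convert: 1525.398 kPa * 1000.0 = 1.5254e+06 Pa
dP = 1.5254e+06 Pa


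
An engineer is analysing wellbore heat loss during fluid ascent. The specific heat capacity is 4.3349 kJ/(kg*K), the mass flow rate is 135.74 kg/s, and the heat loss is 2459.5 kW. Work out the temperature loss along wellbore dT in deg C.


dT = Q_loss / (mdot * cp)
dT = 2459.5 / (135.74 * 4.3349)
dT = 4.179842 K
Convert (temperature difference, 1 K = 1 deg C): 4.179842 K = 4.179842 deg C
dT = 4.1798 deg C


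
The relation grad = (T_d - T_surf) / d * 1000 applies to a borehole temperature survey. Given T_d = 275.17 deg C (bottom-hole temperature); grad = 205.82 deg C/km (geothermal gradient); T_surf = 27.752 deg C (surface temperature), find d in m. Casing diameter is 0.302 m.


d = (T_d - T_surf) / grad * 1000
d = (275.17 - 27.752) / 205.82 * 1000
d = 1202.1 m


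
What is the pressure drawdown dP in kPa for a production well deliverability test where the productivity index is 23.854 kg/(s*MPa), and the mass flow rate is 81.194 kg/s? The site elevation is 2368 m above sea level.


dP = mdot * 1000 / PI
dP = 81.194 * 1000 / 23.854
dP = 3403.8 kPa


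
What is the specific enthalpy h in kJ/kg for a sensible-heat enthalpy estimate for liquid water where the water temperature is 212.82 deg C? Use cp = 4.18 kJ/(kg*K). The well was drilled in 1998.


h = cp * T
h = 4.18 * 212.82
h = 889.59 kJ/kg


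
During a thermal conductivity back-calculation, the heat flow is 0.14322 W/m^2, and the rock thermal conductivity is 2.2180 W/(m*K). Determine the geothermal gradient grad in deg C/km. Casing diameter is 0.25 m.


grad = q / k * 1000
grad = 0.14322 / 2.2180 * 1000
grad = 64.572 deg C/km


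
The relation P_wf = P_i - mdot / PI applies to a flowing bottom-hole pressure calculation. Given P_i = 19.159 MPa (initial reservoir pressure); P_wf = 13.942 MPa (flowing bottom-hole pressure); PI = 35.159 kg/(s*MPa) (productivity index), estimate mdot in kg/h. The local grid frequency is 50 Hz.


mdot = (P_i - P_wf) * PI
mdot = (19.159 - 13.942) * 35.159
mdot = 183.4245 kg/s
Convert: 183.4245 kg/s * 3600.0 = 6.6033e+05 kg/h
mdot = 6.6033e+05 kg/h


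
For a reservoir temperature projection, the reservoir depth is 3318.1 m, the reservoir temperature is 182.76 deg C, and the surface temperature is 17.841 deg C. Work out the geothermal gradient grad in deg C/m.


grad = (T_res - T_surf) / d * 1000
grad = (182.76 - 17.841) / 3318.1 * 1000
grad = 49.70284 deg C/km
Convert: 49.70284 deg C/km * 0.001 = 0.049703 deg C/m
grad = 0.049703 deg C/m


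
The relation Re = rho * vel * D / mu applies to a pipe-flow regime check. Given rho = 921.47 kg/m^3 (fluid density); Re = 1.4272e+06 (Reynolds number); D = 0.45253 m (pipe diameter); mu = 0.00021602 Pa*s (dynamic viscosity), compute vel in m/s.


vel = Re * mu / (rho * D)
vel = 1.4272e+06 * 0.00021602 / (921.47 * 0.45253)
vel = 0.73935 m/s


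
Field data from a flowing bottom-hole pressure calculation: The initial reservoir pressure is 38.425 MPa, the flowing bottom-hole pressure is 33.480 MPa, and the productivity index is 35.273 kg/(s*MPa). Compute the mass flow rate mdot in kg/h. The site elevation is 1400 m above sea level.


mdot = (P_i - P_wf) * PI
mdot = (38.425 - 33.480) * 35.273
mdot = 174.4250 kg/s
Convert: 174.4250 kg/s * 3600.0 = 6.2793e+05 kg/h
mdot = 6.2793e+05 kg/h


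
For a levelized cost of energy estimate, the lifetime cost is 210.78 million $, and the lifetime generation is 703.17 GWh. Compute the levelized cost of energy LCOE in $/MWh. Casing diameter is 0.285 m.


LCOE = C_tot / E_tot * 100
LCOE = 210.78 / 703.17 * 100
LCOE = 29.97568 cents/kWh
Convert: 29.97568 cents/kWh * 10.0 = 299.76 $/MWh
LCOE = 299.76 $/MWh


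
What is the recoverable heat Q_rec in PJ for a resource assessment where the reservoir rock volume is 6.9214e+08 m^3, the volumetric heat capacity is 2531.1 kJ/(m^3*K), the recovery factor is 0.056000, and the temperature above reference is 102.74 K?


Step 1: Q_s = Vr*rhoc*dT/1e12 = 6.9214e+08*2531.1*102.74/1e12 = 179.9877 PJ
Step 2: Q_rec = Q_s * RF = 179.9877 * 0.056 = 10.079 PJ
Q_rec = 10.079 PJ


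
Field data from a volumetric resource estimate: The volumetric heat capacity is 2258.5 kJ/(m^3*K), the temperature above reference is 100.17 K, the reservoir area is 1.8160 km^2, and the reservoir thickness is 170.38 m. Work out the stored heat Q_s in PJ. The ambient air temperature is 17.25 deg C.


Step 1: Vr = A*1e6*hr = 1.816*1e6*170.38 = 3.094101e+08 m^3
Step 2: Q_s = Vr*rhoc*dT/1e12 = 3.094101e+08*2258.5*100.17/1e12 = 69.999 PJ
Q_s = 69.999 PJ


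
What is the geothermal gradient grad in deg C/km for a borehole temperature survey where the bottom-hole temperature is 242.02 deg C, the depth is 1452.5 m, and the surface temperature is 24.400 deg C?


grad = (T_d - T_surf) / d * 1000
grad = (242.02 - 24.400) / 1452.5 * 1000
grad = 149.82 deg C/km


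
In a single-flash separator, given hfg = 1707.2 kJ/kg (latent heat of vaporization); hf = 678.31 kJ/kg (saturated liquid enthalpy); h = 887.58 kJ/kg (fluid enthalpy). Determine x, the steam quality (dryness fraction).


x = (h - hf) / hfg
x = (887.58 - 678.31) / 1707.2
x = 0.12258


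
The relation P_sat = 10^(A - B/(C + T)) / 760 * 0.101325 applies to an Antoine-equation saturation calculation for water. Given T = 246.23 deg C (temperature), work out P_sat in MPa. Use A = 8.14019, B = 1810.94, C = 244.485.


P_sat = 10^(A - B/(C + T)) / 760 * 0.101325
P_sat = 10^(8.14019 - 1810.94/(244.485 + 246.23)) / 760 * 0.101325
P_sat = 3.7556 MPa


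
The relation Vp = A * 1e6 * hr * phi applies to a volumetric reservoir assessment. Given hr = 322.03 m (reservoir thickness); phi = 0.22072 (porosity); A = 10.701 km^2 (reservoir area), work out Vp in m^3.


Vp = A * 1e6 * hr * phi
Vp = 10.701 * 1e6 * 322.03 * 0.22072
Vp = 7.6061e+08 m^3


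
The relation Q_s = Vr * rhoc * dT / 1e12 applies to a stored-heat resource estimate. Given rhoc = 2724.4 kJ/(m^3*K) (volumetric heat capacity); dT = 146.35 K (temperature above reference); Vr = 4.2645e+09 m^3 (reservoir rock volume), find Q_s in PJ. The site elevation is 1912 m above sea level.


Q_s = Vr * rhoc * dT / 1e12
Q_s = 4.2645e+09 * 2724.4 * 146.35 / 1e12
Q_s = 1700.3 PJ


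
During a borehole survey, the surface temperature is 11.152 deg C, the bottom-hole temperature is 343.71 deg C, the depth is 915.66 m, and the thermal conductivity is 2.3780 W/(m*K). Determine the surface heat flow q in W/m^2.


Step 1: grad = (T_d - T_surf)/d * 1000 = (343.71 - 11.152)/915.66 * 1000 = 363.1894 deg C/km
Step 2: q = k * grad / 1000 = 2.378 * 363.1894 / 1000 = 0.86366 W/m^2
q = 0.86366 W/m^2


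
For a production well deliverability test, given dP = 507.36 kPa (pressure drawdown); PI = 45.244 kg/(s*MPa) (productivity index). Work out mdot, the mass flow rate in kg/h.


mdot = PI * dP / 1000
mdot = 45.244 * 507.36 / 1000
mdot = 22.95500 kg/s
Convert: 22.95500 kg/s * 3600.0 = 82638 kg/h
mdot = 82638 kg/h


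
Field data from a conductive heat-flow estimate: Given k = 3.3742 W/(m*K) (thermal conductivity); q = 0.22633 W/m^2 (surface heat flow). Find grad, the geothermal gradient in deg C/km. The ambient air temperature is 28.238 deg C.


grad = q * 1000 / k
grad = 0.22633 * 1000 / 3.3742
grad = 67.077 deg C/km


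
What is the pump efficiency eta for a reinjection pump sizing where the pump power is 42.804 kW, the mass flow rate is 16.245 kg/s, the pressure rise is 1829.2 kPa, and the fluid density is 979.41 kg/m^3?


eta = mdot * dP / (rho * P_pump)
eta = 16.245 * 1829.2 / (979.41 * 42.804)
eta = 0.70881


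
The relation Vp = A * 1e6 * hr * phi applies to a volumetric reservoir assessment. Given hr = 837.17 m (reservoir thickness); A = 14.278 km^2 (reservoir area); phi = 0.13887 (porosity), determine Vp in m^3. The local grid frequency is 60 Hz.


Vp = A * 1e6 * hr * phi
Vp = 14.278 * 1e6 * 837.17 * 0.13887
Vp = 1.6599e+09 m^3


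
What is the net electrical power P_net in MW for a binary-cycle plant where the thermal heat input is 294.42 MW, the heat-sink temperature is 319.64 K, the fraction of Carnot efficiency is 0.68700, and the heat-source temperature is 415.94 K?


Step 1: eta = (1 - Tc/Th)*f = (1 - 319.64/415.94)*0.687 = 0.1590568
Step 2: P_net = eta * Q_in = 0.1590568 * 294.42 = 46.830 MW
P_net = 46.830 MW


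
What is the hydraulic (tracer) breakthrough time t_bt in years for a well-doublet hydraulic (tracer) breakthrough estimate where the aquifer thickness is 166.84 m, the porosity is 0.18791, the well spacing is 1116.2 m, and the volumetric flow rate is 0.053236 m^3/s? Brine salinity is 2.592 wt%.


t_bt = pi * hr * phi * L^2 / (3 * Qv) / (365.25*86400)
t_bt = pi * 166.84 * 0.18791 * 1116.2^2 / (3 * 0.053236) / (365.25*86400)
t_bt = 24.347 years


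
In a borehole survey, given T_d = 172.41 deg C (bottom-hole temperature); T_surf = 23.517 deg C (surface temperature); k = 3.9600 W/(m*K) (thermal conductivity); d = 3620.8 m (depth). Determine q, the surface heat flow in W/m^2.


Step 1: grad = (T_d - T_surf)/d * 1000 = (172.41 - 23.517)/3620.8 * 1000 = 41.12158 deg C/km
Step 2: q = k * grad / 1000 = 3.96 * 41.12158 / 1000 = 0.16284 W/m^2
q = 0.16284 W/m^2


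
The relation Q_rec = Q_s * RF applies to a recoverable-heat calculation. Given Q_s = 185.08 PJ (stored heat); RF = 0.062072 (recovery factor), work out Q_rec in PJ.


Q_rec = Q_s * RF
Q_rec = 185.08 * 0.062072
Q_rec = 11.488 PJ


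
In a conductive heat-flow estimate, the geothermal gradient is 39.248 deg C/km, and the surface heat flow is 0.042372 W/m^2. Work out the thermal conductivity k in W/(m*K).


k = q * 1000 / grad
k = 0.042372 * 1000 / 39.248
k = 1.0796 W/(m*K)


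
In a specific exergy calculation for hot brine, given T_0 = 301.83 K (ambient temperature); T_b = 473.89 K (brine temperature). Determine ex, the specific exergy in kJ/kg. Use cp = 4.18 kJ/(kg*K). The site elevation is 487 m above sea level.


ex = cp * ((T_b - T_0) - T_0 * ln(T_b/T_0))
ex = 4.18 * ((473.89 - 301.83) - 301.83 * ln(473.89/301.83))
ex = 150.07 kJ/kg


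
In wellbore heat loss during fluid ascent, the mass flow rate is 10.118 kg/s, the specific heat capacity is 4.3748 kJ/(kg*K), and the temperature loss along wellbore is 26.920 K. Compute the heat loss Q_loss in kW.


Q_loss = mdot * cp * dT
Q_loss = 10.118 * 4.3748 * 26.920
Q_loss = 1191.6 kW


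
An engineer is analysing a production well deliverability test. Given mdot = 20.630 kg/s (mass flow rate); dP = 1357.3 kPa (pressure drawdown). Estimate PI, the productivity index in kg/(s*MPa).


PI = mdot * 1000 / dP
PI = 20.630 * 1000 / 1357.3
PI = 15.199 kg/(s*MPa)


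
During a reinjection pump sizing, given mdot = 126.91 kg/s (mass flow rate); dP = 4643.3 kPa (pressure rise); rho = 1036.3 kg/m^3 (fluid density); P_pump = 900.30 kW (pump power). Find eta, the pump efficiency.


eta = mdot * dP / (rho * P_pump)
eta = 126.91 * 4643.3 / (1036.3 * 900.30)
eta = 0.63161


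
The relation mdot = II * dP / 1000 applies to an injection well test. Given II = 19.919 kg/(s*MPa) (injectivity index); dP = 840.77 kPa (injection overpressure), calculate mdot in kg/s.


mdot = II * dP / 1000
mdot = 19.919 * 840.77 / 1000
mdot = 16.747 kg/s


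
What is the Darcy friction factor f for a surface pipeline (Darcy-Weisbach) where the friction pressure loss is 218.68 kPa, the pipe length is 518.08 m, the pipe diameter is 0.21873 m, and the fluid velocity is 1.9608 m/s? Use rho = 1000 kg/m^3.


f = dP*1000 / ((L/D)*(rho*vel^2/2))
f = 218.68*1000 / ((518.08/0.21873)*(1000*1.9608^2/2))
f = 0.048027


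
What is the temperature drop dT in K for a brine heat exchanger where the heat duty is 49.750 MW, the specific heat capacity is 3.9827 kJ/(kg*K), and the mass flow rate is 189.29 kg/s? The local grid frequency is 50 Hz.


dT = Q * 1000 / (mdot * cp)
dT = 49.750 * 1000 / (189.29 * 3.9827)
dT = 65.991 K


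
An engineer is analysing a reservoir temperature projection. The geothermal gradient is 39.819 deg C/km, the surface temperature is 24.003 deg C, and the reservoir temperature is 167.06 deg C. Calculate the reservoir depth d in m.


d = (T_res - T_surf) / grad * 1000
d = (167.06 - 24.003) / 39.819 * 1000
d = 3592.7 m


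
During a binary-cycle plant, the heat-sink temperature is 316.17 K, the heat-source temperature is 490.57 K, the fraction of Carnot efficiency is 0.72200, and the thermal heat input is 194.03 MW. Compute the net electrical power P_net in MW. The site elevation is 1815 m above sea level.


Step 1: eta = (1 - Tc/Th)*f = (1 - 316.17/490.57)*0.722 = 0.2566745
Step 2: P_net = eta * Q_in = 0.2566745 * 194.03 = 49.803 MW
P_net = 49.803 MW


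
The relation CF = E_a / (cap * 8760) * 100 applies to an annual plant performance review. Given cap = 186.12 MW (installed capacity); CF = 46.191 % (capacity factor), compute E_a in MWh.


E_a = CF / 100 * cap * 8760
E_a = 46.191 / 100 * 186.12 * 8760
E_a = 7.5310e+05 MWh


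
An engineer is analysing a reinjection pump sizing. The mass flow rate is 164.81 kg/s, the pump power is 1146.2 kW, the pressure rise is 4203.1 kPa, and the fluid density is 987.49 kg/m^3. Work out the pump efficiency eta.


eta = mdot * dP / (rho * P_pump)
eta = 164.81 * 4203.1 / (987.49 * 1146.2)
eta = 0.61201


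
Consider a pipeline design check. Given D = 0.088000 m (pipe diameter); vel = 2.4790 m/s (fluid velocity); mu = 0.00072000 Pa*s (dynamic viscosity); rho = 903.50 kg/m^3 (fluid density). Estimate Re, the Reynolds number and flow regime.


Step 1: Re = rho*vel*D/mu = 903.5*2.479*0.088/0.00072 = 2.7375e+05
Step 2: Re = 2.7375e+05 > 4000, so flow is turbulent.
Re = 2.7375e+05 (turbulent)


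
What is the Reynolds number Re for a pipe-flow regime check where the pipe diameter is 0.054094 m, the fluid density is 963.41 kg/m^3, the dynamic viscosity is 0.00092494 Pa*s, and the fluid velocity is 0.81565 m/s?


Re = rho * vel * D / mu
Re = 963.41 * 0.81565 * 0.054094 / 0.00092494
Re = 45957


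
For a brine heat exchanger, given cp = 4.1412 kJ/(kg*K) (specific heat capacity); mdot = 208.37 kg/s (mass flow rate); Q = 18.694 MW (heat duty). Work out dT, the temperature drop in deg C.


dT = Q * 1000 / (mdot * cp)
dT = 18.694 * 1000 / (208.37 * 4.1412)
dT = 21.66411 K
Convert (temperature difference, 1 K = 1 deg C): 21.66411 K = 21.66411 deg C
dT = 21.664 deg C


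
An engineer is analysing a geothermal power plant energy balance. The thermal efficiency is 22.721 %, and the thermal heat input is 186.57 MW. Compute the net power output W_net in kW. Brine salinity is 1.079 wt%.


W_net = eta / 100 * Q_in
W_net = 22.721 / 100 * 186.57
W_net = 42.39057 MW
Convert: 42.39057 MW * 1000.0 = 42391 kW
W_net = 42391 kW


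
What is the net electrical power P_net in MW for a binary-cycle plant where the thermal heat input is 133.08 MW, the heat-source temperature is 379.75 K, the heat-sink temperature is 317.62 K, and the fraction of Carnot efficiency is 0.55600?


Step 1: eta = (1 - Tc/Th)*f = (1 - 317.62/379.75)*0.556 = 0.09096585
Step 2: P_net = eta * Q_in = 0.09096585 * 133.08 = 12.106 MW
P_net = 12.106 MW


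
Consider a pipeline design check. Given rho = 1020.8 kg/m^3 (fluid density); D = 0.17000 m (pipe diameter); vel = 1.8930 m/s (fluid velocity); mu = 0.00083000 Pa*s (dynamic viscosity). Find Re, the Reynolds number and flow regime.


Step 1: Re = rho*vel*D/mu = 1020.8*1.893*0.17/0.00083 = 3.9579e+05
Step 2: Re = 3.9579e+05 > 4000, so flow is turbulent.
Re = 3.9579e+05 (turbulent)


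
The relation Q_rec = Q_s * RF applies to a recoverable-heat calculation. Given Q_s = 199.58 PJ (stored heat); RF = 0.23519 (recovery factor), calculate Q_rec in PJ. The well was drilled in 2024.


Q_rec = Q_s * RF
Q_rec = 199.58 * 0.23519
Q_rec = 46.939 PJ


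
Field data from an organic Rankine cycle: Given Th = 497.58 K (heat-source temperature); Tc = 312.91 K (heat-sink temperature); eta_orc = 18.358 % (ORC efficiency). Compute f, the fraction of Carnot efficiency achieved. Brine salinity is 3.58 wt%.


f = (eta_orc/100) / (1 - Tc/Th)
f = (18.358/100) / (1 - 312.91/497.58)
f = 0.49464


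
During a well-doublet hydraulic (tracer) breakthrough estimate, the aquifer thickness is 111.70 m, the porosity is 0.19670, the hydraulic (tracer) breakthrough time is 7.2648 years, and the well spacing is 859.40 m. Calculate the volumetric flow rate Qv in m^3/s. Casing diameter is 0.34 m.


Qv = pi*hr*phi*L^2 / (3*t_bt*365.25*86400)
Qv = pi*111.70*0.19670*859.40^2 / (3*7.2648*365.25*86400)
Qv = 0.074122 m^3/s


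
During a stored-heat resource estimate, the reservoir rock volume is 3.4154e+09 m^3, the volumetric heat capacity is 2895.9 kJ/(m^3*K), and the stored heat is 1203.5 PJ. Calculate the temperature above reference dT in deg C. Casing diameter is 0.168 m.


dT = Q_s * 1e12 / (Vr * rhoc)
dT = 1203.5 * 1e12 / (3.4154e+09 * 2895.9)
dT = 121.6805 K
Convert (temperature difference, 1 K = 1 deg C): 121.6805 K = 121.6805 deg C
dT = 121.68 deg C


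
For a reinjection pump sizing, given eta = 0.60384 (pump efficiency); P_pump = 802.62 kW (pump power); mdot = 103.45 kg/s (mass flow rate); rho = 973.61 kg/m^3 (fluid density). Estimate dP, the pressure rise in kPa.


dP = P_pump * rho * eta / mdot
dP = 802.62 * 973.61 * 0.60384 / 103.45
dP = 4561.3 kPa


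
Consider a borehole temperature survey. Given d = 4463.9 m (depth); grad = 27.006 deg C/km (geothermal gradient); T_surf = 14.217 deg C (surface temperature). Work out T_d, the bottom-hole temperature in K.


T_d = T_surf + grad * d / 1000
T_d = 14.217 + 27.006 * 4463.9 / 1000
T_d = 134.7691 deg C
Convert to K: 134.7691 + 273.15 = 407.92 K
T_d = 407.92 K


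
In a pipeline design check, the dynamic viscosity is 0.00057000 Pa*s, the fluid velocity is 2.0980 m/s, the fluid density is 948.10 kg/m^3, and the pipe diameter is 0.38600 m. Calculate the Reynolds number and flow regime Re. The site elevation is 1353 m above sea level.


Step 1: Re = rho*vel*D/mu = 948.1*2.098*0.386/0.00057 = 1.3470e+06
Step 2: Re = 1.3470e+06 > 4000, so flow is turbulent.
Re = 1.3470e+06 (turbulent)


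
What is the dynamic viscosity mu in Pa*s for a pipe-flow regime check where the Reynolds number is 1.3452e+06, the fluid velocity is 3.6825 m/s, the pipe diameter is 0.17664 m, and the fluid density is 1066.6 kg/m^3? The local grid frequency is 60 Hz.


mu = rho * vel * D / Re
mu = 1066.6 * 3.6825 * 0.17664 / 1.3452e+06
mu = 0.00051576 Pa*s


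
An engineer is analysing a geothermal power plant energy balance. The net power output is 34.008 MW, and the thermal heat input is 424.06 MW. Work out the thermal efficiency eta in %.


eta = W_net / Q_in * 100
eta = 34.008 / 424.06 * 100
eta = 8.0196 %


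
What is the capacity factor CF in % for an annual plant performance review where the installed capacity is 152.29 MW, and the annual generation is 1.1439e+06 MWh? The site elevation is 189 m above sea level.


CF = E_a / (cap * 8760) * 100
CF = 1.1439e+06 / (152.29 * 8760) * 100
CF = 85.746 %


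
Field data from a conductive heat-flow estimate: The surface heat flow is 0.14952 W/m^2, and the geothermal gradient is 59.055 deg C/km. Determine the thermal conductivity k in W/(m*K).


k = q * 1000 / grad
k = 0.14952 * 1000 / 59.055
k = 2.5319 W/(m*K)


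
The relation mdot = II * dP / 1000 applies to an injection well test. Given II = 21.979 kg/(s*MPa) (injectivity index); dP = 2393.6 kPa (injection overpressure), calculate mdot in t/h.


mdot = II * dP / 1000
mdot = 21.979 * 2393.6 / 1000
mdot = 52.60893 kg/s
Convert: 52.60893 kg/s * 3.6 = 189.39 t/h
mdot = 189.39 t/h


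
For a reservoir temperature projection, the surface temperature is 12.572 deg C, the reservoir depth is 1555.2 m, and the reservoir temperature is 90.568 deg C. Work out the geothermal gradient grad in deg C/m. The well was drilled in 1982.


grad = (T_res - T_surf) / d * 1000
grad = (90.568 - 12.572) / 1555.2 * 1000
grad = 50.15175 deg C/km
Convert: 50.15175 deg C/km * 0.001 = 0.050152 deg C/m
grad = 0.050152 deg C/m


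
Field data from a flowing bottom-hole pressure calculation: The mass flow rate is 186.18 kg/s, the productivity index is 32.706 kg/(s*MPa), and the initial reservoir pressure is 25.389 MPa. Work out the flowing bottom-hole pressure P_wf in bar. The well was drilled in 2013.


P_wf = P_i - mdot / PI
P_wf = 25.389 - 186.18 / 32.706
P_wf = 19.69647 MPa
Convert: 19.69647 MPa * 10.0 = 196.96 bar
P_wf = 196.96 bar


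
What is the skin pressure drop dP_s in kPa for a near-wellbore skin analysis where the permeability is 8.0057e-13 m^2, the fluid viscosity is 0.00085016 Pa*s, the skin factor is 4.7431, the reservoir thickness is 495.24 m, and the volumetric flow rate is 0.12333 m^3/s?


dP_s = S * q * mu / (2*pi*k*hr) / 1000
dP_s = 4.7431 * 0.12333 * 0.00085016 / (2*pi*8.0057e-13*495.24) / 1000
dP_s = 199.64 kPa


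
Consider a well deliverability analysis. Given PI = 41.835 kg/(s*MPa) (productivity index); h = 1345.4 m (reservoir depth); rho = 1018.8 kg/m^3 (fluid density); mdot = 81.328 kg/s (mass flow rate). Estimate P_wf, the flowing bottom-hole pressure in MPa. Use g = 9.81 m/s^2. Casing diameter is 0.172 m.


Step 1: P_i = rho*g*h/1e6 = 1018.8*9.81*1345.4/1e6 = 13.44650 MPa
Step 2: P_wf = P_i - mdot/PI = 13.44650 - 81.328/41.835 = 11.502 MPa
P_wf = 11.502 MPa


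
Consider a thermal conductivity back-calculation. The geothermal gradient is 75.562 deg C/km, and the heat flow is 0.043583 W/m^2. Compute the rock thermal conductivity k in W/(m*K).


k = q / (grad / 1000)
k = 0.043583 / (75.562 / 1000)
k = 0.57678 W/(m*K)


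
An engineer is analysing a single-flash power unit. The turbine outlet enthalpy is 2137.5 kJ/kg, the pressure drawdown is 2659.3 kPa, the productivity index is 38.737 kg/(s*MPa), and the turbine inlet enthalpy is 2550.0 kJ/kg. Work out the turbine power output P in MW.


Step 1: mdot = PI * dP / 1000 = 38.737 * 2659.3 / 1000 = 103.0133 kg/s
Step 2: P = mdot*(h_in - h_out)/1000 = 103.0133*(2550.0 - 2137.5)/1000 = 42.493 MW
P = 42.493 MW


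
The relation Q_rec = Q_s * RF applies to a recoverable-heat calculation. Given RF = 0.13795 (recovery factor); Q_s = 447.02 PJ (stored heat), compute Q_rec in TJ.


Q_rec = Q_s * RF
Q_rec = 447.02 * 0.13795
Q_rec = 61.66641 PJ
Convert: 61.66641 PJ * 1000.0 = 61666 TJ
Q_rec = 61666 TJ


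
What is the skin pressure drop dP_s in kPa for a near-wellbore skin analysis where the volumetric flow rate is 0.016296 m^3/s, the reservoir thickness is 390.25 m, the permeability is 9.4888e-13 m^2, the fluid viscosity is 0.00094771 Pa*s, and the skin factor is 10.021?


dP_s = S * q * mu / (2*pi*k*hr) / 1000
dP_s = 10.021 * 0.016296 * 0.00094771 / (2*pi*9.4888e-13*390.25) / 1000
dP_s = 66.517 kPa


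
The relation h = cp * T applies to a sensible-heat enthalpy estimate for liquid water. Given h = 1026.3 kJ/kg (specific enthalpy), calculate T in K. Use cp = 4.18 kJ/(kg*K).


T = h / cp
T = 1026.3 / 4.18
T = 245.5263 deg C
Convert to K: 245.5263 + 273.15 = 518.68 K
T = 518.68 K


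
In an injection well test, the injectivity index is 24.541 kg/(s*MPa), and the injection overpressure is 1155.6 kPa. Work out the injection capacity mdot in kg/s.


mdot = II * dP / 1000
mdot = 24.541 * 1155.6 / 1000
mdot = 28.360 kg/s


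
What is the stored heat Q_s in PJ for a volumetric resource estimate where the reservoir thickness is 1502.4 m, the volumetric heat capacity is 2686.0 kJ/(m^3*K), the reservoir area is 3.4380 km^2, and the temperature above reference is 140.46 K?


Step 1: Vr = A*1e6*hr = 3.438*1e6*1502.4 = 5.165251e+09 m^3
Step 2: Q_s = Vr*rhoc*dT/1e12 = 5.165251e+09*2686.0*140.46/1e12 = 1948.7 PJ
Q_s = 1948.7 PJ


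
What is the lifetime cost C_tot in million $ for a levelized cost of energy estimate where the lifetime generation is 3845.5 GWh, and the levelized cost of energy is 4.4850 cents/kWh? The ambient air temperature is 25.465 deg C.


C_tot = LCOE / 100 * E_tot
C_tot = 4.4850 / 100 * 3845.5
C_tot = 172.47 million $


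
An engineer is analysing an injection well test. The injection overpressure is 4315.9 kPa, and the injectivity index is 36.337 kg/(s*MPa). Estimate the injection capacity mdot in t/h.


mdot = II * dP / 1000
mdot = 36.337 * 4315.9 / 1000
mdot = 156.8269 kg/s
Convert: 156.8269 kg/s * 3.6 = 564.58 t/h
mdot = 564.58 t/h


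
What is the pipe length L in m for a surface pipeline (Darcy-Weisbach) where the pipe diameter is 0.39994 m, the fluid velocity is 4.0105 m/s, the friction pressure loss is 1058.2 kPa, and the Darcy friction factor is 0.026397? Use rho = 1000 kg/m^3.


L = dP*1000*D / (f*rho*vel^2/2)
L = 1058.2*1000*0.39994 / (0.026397*1000*4.0105^2/2)
L = 1993.6 m


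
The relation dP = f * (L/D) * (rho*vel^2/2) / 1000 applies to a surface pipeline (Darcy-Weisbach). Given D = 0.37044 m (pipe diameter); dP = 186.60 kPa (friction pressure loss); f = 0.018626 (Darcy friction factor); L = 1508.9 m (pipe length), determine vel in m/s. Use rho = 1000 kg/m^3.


vel = sqrt(dP*1000*2*D / (f*L*rho))
vel = sqrt(186.60*1000*2*0.37044 / (0.018626*1508.9*1000))
vel = 2.2179 m/s


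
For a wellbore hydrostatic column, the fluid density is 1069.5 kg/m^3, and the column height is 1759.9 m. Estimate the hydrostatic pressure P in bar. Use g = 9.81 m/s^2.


P = rho * g * h / 1e6
P = 1069.5 * 9.81 * 1759.9 / 1e6
P = 18.46451 MPa
Convert: 18.46451 MPa * 10.0 = 184.65 bar
P = 184.65 bar


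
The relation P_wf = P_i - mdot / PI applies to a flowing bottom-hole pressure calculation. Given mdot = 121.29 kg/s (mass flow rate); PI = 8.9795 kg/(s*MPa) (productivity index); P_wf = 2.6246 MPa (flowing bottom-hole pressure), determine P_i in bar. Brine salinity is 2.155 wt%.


P_i = P_wf + mdot / PI
P_i = 2.6246 + 121.29 / 8.9795
P_i = 16.13203 MPa
Convert: 16.13203 MPa * 10.0 = 161.32 bar
P_i = 161.32 bar


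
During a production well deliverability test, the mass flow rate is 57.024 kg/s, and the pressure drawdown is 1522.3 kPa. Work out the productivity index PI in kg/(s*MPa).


PI = mdot * 1000 / dP
PI = 57.024 * 1000 / 1522.3
PI = 37.459 kg/(s*MPa)


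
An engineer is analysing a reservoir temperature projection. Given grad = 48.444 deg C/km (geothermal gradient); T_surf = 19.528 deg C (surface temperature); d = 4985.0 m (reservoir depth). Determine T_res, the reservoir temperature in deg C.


T_res = T_surf + grad * d / 1000
T_res = 19.528 + 48.444 * 4985.0 / 1000
T_res = 261.02 deg C


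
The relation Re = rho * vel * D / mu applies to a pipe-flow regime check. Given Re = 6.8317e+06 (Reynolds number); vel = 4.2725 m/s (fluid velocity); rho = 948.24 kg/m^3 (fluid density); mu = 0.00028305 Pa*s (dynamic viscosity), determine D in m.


D = Re * mu / (rho * vel)
D = 6.8317e+06 * 0.00028305 / (948.24 * 4.2725)
D = 0.47730 m


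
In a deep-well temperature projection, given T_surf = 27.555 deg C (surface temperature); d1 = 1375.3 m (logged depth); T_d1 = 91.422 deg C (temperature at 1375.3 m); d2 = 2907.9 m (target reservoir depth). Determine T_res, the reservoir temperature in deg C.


Step 1: grad = (T_d1 - T_surf)/d1 * 1000 = (91.422 - 27.555)/1375.3 * 1000 = 46.43860 deg C/km
Step 2: T_res = T_surf + grad*d2/1000 = 27.555 + 46.43860*2907.9/1000 = 162.59 deg C
T_res = 162.59 deg C


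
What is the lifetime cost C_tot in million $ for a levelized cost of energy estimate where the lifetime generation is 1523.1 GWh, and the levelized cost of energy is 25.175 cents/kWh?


C_tot = LCOE / 100 * E_tot
C_tot = 25.175 / 100 * 1523.1
C_tot = 383.44 million $


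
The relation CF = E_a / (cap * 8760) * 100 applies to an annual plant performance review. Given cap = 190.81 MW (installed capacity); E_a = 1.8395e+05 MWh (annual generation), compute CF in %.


CF = E_a / (cap * 8760) * 100
CF = 1.8395e+05 / (190.81 * 8760) * 100
CF = 11.005 %


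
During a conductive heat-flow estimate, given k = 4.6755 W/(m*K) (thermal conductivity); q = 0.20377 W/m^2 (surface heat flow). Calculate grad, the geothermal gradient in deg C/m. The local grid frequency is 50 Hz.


grad = q * 1000 / k
grad = 0.20377 * 1000 / 4.6755
grad = 43.58250 deg C/km
Convert: 43.58250 deg C/km * 0.001 = 0.043583 deg C/m
grad = 0.043583 deg C/m


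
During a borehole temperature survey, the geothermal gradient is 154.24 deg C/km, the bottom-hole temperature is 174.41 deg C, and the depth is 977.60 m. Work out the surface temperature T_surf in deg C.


T_surf = T_d - grad * d / 1000
T_surf = 174.41 - 154.24 * 977.60 / 1000
T_surf = 23.625 deg C


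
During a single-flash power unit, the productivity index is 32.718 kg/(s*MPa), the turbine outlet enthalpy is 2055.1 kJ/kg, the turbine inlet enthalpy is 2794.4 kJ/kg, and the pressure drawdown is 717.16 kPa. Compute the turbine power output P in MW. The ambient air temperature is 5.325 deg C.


Step 1: mdot = PI * dP / 1000 = 32.718 * 717.16 / 1000 = 23.46404 kg/s
Step 2: P = mdot*(h_in - h_out)/1000 = 23.46404*(2794.4 - 2055.1)/1000 = 17.347 MW
P = 17.347 MW


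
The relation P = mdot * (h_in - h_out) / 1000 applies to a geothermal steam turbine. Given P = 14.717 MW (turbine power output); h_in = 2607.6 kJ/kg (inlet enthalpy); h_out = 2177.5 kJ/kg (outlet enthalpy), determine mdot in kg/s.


mdot = P * 1000 / (h_in - h_out)
mdot = 14.717 * 1000 / (2607.6 - 2177.5)
mdot = 34.218 kg/s


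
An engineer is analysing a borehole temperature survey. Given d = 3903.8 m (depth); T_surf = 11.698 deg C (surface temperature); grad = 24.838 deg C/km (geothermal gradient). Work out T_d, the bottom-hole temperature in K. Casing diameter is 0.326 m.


T_d = T_surf + grad * d / 1000
T_d = 11.698 + 24.838 * 3903.8 / 1000
T_d = 108.6606 deg C
Convert to K: 108.6606 + 273.15 = 381.81 K
T_d = 381.81 K


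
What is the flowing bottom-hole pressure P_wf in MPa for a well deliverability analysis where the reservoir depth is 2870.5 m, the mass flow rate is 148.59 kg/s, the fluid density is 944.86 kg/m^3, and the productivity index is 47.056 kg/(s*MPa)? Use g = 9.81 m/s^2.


Step 1: P_i = rho*g*h/1e6 = 944.86*9.81*2870.5/1e6 = 26.60688 MPa
Step 2: P_wf = P_i - mdot/PI = 26.60688 - 148.59/47.056 = 23.449 MPa
P_wf = 23.449 MPa


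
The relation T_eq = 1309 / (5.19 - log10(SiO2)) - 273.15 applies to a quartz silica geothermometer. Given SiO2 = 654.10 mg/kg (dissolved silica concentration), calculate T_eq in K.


T_eq = 1309 / (5.19 - log10(SiO2)) - 273.15
T_eq = 1309 / (5.19 - log10(654.10)) - 273.15
T_eq = 278.1574 deg C
Convert to K: 278.1574 + 273.15 = 551.31 K
T_eq = 551.31 K


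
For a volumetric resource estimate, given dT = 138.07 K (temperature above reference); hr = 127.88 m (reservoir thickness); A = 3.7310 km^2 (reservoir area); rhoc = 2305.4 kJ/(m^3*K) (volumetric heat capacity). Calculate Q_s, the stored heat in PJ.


Step 1: Vr = A*1e6*hr = 3.731*1e6*127.88 = 4.771203e+08 m^3
Step 2: Q_s = Vr*rhoc*dT/1e12 = 4.771203e+08*2305.4*138.07/1e12 = 151.87 PJ
Q_s = 151.87 PJ


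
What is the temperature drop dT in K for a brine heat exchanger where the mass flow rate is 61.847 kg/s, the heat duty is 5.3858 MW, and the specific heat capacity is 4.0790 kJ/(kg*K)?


dT = Q * 1000 / (mdot * cp)
dT = 5.3858 * 1000 / (61.847 * 4.0790)
dT = 21.349 K


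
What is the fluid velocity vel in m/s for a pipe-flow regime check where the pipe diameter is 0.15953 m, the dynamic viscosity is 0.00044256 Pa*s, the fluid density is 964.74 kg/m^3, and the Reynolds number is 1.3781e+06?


vel = Re * mu / (rho * D)
vel = 1.3781e+06 * 0.00044256 / (964.74 * 0.15953)
vel = 3.9628 m/s


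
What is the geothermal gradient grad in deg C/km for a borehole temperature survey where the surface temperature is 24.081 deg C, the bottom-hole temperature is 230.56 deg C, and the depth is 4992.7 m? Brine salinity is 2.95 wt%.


grad = (T_d - T_surf) / d * 1000
grad = (230.56 - 24.081) / 4992.7 * 1000
grad = 41.356 deg C/km


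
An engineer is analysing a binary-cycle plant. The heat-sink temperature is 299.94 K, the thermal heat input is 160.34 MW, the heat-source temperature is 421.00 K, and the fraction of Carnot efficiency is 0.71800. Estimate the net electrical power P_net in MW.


Step 1: eta = (1 - Tc/Th)*f = (1 - 299.94/421.0)*0.718 = 0.2064634
Step 2: P_net = eta * Q_in = 0.2064634 * 160.34 = 33.104 MW
P_net = 33.104 MW


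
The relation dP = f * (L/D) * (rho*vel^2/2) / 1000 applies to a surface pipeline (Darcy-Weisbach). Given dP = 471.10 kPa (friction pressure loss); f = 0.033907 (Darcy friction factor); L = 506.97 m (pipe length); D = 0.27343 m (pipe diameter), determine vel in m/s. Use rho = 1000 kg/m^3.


vel = sqrt(dP*1000*2*D / (f*L*rho))
vel = sqrt(471.10*1000*2*0.27343 / (0.033907*506.97*1000))
vel = 3.8713 m/s


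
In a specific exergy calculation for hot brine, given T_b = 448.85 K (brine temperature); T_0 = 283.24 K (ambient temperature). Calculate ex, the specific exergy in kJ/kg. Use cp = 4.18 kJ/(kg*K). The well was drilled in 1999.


ex = cp * ((T_b - T_0) - T_0 * ln(T_b/T_0))
ex = 4.18 * ((448.85 - 283.24) - 283.24 * ln(448.85/283.24))
ex = 147.17 kJ/kg


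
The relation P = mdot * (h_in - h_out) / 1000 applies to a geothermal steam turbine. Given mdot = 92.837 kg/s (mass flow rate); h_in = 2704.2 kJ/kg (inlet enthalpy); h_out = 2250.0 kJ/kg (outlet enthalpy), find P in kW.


P = mdot * (h_in - h_out) / 1000
P = 92.837 * (2704.2 - 2250.0) / 1000
P = 42.16657 MW
Convert: 42.16657 MW * 1000.0 = 42167 kW
P = 42167 kW


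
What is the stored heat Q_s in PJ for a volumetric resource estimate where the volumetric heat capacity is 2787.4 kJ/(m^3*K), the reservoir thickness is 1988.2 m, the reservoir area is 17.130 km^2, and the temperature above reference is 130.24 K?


Step 1: Vr = A*1e6*hr = 17.13*1e6*1988.2 = 3.405787e+10 m^3
Step 2: Q_s = Vr*rhoc*dT/1e12 = 3.405787e+10*2787.4*130.24/1e12 = 12364 PJ
Q_s = 12364 PJ


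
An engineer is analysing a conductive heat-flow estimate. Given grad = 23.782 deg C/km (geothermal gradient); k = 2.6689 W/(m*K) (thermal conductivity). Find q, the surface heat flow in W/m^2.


q = k * grad / 1000
q = 2.6689 * 23.782 / 1000
q = 0.063472 W/m^2


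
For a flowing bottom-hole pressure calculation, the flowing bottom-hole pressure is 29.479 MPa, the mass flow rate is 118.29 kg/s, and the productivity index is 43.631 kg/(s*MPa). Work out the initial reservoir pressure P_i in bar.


P_i = P_wf + mdot / PI
P_i = 29.479 + 118.29 / 43.631
P_i = 32.19015 MPa
Convert: 32.19015 MPa * 10.0 = 321.90 bar
P_i = 321.90 bar


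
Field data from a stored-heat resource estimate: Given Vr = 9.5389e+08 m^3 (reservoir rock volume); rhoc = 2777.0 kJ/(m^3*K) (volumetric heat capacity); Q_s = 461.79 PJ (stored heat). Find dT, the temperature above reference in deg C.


dT = Q_s * 1e12 / (Vr * rhoc)
dT = 461.79 * 1e12 / (9.5389e+08 * 2777.0)
dT = 174.3293 K
Convert (temperature difference, 1 K = 1 deg C): 174.3293 K = 174.3293 deg C
dT = 174.33 deg C


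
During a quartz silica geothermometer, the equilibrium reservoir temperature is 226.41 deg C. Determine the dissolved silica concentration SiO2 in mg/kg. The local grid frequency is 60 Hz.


SiO2 = 10^(5.19 - 1309/(T_eq + 273.15))
SiO2 = 10^(5.19 - 1309/(226.41 + 273.15))
SiO2 = 371.27 mg/kg


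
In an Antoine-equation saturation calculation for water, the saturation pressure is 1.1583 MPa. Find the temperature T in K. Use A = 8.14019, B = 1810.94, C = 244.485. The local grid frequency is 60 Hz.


T = B / (A - log10(P_sat * 760 / 0.101325)) - C
T = 1810.94 / (8.14019 - log10(1.1583 * 760 / 0.101325)) - 244.485
T = 186.5606 deg C
Convert to K: 186.5606 + 273.15 = 459.71 K
T = 459.71 K


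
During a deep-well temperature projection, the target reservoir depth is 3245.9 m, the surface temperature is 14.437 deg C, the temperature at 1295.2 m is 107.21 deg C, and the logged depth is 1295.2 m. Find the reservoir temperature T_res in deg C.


Step 1: grad = (T_d1 - T_surf)/d1 * 1000 = (107.21 - 14.437)/1295.2 * 1000 = 71.62832 deg C/km
Step 2: T_res = T_surf + grad*d2/1000 = 14.437 + 71.62832*3245.9/1000 = 246.94 deg C
T_res = 246.94 deg C


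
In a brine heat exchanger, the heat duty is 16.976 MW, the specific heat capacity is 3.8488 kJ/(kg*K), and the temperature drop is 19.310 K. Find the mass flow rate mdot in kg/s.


mdot = Q * 1000 / (cp * dT)
mdot = 16.976 * 1000 / (3.8488 * 19.310)
mdot = 228.42 kg/s
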